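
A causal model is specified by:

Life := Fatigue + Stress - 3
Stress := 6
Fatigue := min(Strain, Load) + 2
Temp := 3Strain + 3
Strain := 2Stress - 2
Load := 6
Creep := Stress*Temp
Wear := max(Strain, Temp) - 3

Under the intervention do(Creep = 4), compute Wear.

The intervention breaks the incoming arrows to Creep: Creep := Stress*Temp no longer applies, and Creep = 4.
Since Wear is not a descendant of the intervened variable, it is unaffected.
Strain = 2Stress - 2  [with Stress=6]  = 10
Temp = 3Strain + 3  [with Strain=10]  = 33
Wear = max(Strain, Temp) - 3  [with Strain=10, Temp=33]  = 30

30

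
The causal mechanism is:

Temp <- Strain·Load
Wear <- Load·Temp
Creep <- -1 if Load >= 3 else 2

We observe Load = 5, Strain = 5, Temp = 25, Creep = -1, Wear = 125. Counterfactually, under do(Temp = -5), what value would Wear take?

do(Temp=-5) replaces the equation Temp <- Strain·Load with the constant Temp = -5.
Wear = Load·Temp  [with Load=5, Temp=-5]  = -25

-25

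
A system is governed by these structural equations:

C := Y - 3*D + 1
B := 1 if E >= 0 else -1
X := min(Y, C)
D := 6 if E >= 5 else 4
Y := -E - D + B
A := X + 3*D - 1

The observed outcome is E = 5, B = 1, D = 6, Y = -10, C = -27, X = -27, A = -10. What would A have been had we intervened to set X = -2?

15

Intervening sets X = -2 and removes its equation (X := min(Y, C)).
D = 6 if E >= 5 else 4  [with E=5]  = 6
A = X + 3*D - 1  [with X=-2, D=6]  = 15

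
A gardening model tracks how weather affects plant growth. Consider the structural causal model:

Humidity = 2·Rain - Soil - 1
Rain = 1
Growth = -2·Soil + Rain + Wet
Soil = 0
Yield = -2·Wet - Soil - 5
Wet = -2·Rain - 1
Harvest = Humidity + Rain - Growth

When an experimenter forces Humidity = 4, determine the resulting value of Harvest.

7

Under do(Humidity=4), the mechanism Humidity = 2·Rain - Soil - 1 is discarded; Humidity is fixed at 4.
Wet = -2·Rain - 1  [with Rain=1]  = -3
Growth = -2·Soil + Rain + Wet  [with Soil=0, Rain=1, Wet=-3]  = -2
Harvest = Humidity + Rain - Growth  [with Humidity=4, Rain=1, Growth=-2]  = 7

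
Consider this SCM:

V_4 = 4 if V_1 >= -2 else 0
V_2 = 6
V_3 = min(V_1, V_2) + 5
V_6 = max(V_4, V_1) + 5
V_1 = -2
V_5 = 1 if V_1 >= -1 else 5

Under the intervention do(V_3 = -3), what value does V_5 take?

do(V_3=-3) replaces the equation V_3 = min(V_1, V_2) + 5 with the constant V_3 = -3.
V_5 is not downstream of the intervention, so its value is determined by the original equations.
V_5 = 1 if V_1 >= -1 else 5  [with V_1=-2]  = 5

5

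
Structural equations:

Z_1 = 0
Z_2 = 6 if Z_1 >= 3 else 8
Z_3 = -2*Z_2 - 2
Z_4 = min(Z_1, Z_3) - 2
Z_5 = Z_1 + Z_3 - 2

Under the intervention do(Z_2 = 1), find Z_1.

Under do(Z_2=1), the mechanism Z_2 = 6 if Z_1 >= 3 else 8 is discarded; Z_2 is fixed at 1.
Z_1 is not downstream of the intervention, so its value is determined by the original equations.

0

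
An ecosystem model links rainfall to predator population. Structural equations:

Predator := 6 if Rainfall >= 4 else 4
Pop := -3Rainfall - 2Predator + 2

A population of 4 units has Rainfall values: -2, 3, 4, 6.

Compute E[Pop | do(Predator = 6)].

-18.25

The intervention sets Predator=6 in all 4 units regardless of Rainfall. Recomputing Pop per unit gives -4, -19, -22, -28; average -18.25.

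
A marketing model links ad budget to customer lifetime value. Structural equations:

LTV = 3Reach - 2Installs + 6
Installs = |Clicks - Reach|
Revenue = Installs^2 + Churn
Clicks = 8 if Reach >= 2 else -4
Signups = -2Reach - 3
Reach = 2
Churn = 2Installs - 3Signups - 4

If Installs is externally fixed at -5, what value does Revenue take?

32

The intervention breaks the incoming arrows to Installs: Installs = |Clicks - Reach| no longer applies, and Installs = -5.
Signups = -2Reach - 3  [with Reach=2]  = -7
Churn = 2Installs - 3Signups - 4  [with Installs=-5, Signups=-7]  = 7
Revenue = Installs^2 + Churn  [with Installs=-5, Churn=7]  = 32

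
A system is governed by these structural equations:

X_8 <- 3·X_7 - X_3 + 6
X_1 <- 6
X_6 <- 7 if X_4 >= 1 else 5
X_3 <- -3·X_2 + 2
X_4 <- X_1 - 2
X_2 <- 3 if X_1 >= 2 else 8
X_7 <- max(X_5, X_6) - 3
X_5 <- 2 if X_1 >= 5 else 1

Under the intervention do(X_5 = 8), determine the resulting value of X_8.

28

do(X_5=8) replaces the equation X_5 <- 2 if X_1 >= 5 else 1 with the constant X_5 = 8.
X_2 = 3 if X_1 >= 2 else 8  [with X_1=6]  = 3
X_3 = -3·X_2 + 2  [with X_2=3]  = -7
X_4 = X_1 - 2  [with X_1=6]  = 4
X_6 = 7 if X_4 >= 1 else 5  [with X_4=4]  = 7
X_7 = max(X_5, X_6) - 3  [with X_5=8, X_6=7]  = 5
X_8 = 3·X_7 - X_3 + 6  [with X_7=5, X_3=-7]  = 28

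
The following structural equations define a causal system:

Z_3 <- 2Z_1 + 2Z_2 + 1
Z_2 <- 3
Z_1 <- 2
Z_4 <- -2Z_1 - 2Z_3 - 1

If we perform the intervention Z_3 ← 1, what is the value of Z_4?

The intervention breaks the incoming arrows to Z_3: Z_3 <- 2Z_1 + 2Z_2 + 1 no longer applies, and Z_3 = 1.
Z_4 = -2Z_1 - 2Z_3 - 1  [with Z_1=2, Z_3=1]  = -7

-7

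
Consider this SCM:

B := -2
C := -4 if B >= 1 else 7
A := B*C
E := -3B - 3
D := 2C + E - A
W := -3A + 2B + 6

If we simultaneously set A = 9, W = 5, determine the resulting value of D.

The joint intervention fixes A = 9, W = 5, removing each variable's own equation.
C = -4 if B >= 1 else 7  [with B=-2]  = 7
E = -3B - 3  [with B=-2]  = 3
D = 2C + E - A  [with C=7, E=3, A=9]  = 8

8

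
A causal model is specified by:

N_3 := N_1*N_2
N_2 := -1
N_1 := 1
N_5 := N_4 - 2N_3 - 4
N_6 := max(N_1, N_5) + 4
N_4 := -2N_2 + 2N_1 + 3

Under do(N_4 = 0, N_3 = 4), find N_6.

The joint intervention fixes N_4 = 0, N_3 = 4, removing each variable's own equation.
N_5 = N_4 - 2N_3 - 4  [with N_4=0, N_3=4]  = -12
N_6 = max(N_1, N_5) + 4  [with N_1=1, N_5=-12]  = 5

5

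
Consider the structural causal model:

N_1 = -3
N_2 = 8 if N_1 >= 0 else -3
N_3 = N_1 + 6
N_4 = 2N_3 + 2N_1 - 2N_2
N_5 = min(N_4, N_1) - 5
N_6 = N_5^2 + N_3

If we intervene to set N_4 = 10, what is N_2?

The intervention breaks the incoming arrows to N_4: N_4 = 2N_3 + 2N_1 - 2N_2 no longer applies, and N_4 = 10.
Since N_2 is not a descendant of the intervened variable, it is unaffected.
N_2 = 8 if N_1 >= 0 else -3  [with N_1=-3]  = -3

-3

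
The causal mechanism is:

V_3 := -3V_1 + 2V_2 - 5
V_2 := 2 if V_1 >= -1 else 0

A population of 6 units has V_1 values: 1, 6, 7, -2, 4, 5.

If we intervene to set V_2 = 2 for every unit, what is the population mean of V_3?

Under do(V_2=2), V_2's equation is replaced by V_2=2 for every unit. Per-unit V_3: -4, -19, -22, 5, -13, -16. Mean = -11.5.

-11.5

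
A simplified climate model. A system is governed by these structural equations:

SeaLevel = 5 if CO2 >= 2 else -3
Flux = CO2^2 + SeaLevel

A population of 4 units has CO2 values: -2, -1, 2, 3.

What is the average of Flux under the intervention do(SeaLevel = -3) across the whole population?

1.5

Every unit gets SeaLevel=-3 under the intervention. Flux values become 1, -2, 1, 6; E[Flux|do(SeaLevel=-3)] = 1.5.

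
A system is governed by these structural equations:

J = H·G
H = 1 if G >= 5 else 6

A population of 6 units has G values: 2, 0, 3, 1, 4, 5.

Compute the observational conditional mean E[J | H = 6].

12

Observing H=6 restricts to units where H's equation naturally yields 6: G ∈ {2, 0, 3, 1, 4}. In that subpopulation J = 12, 0, 18, 6, 24, mean 12.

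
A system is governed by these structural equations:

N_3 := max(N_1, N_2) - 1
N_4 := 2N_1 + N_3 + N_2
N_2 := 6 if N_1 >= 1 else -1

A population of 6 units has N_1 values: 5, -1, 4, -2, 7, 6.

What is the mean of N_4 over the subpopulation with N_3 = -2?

Observing N_3=-2 restricts to units where N_3's equation naturally yields -2: N_1 ∈ {-1, -2}. In that subpopulation N_4 = -5, -7, mean -6.

-6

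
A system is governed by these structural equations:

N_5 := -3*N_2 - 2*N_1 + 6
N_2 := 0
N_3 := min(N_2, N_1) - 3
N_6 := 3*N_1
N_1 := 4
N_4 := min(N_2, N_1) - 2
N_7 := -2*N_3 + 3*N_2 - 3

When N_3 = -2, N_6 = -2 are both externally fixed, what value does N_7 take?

Under do(N_3 = -2, N_6 = -2), each intervened variable's structural equation is replaced by its fixed value.
N_7 = -2*N_3 + 3*N_2 - 3  [with N_3=-2, N_2=0]  = 1

1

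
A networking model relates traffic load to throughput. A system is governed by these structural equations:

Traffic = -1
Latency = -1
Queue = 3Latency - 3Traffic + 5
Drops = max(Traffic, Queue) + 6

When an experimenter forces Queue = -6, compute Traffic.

-1

Under do(Queue=-6), the mechanism Queue = 3Latency - 3Traffic + 5 is discarded; Queue is fixed at -6.
Traffic is not downstream of the intervention, so its value is determined by the original equations.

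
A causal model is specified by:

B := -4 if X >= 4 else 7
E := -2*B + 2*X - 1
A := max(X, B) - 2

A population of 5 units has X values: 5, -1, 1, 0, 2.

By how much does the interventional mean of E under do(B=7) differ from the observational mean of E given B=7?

1.8

do(B=7) breaks B's dependence on X. With B=7 fixed, E across the units is -5, -17, -13, -15, -11, mean -12.2.
Conditioning on B=7 selects the 4 unit(s) with X ∈ {-1, 1, 0, 2}. Their E values: -17, -13, -15, -11. Mean = -14.
Difference = -12.2 − (-14) = 1.8.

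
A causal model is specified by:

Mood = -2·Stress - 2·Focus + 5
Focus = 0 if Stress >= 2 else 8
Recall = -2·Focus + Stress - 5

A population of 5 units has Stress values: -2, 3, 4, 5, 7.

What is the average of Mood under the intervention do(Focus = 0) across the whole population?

-1.8

do(Focus=0) breaks Focus's dependence on Stress. With Focus=0 fixed, Mood across the units is 9, -1, -3, -5, -9, mean -1.8.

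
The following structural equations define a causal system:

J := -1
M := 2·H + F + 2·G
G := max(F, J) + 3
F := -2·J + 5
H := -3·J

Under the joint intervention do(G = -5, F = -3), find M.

-7

The joint intervention fixes G = -5, F = -3, removing each variable's own equation.
H = -3·J  [with J=-1]  = 3
M = 2·H + F + 2·G  [with H=3, F=-3, G=-5]  = -7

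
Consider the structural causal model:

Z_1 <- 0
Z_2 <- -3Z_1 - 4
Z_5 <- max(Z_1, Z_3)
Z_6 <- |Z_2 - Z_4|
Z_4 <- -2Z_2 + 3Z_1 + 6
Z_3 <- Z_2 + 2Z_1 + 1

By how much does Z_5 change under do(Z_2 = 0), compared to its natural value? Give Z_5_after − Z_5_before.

1

do(Z_2=0) replaces the equation Z_2 <- -3Z_1 - 4 with the constant Z_2 = 0.
Z_3 = Z_2 + 2Z_1 + 1  [with Z_2=0, Z_1=0]  = 1
Z_5 = max(Z_1, Z_3)  [with Z_1=0, Z_3=1]  = 1
Without intervention: Z_2 = -3Z_1 - 4  [with Z_1=0]  = -4; Z_3 = Z_2 + 2Z_1 + 1  [with Z_2=-4, Z_1=0]  = -3; Z_5 = max(Z_1, Z_3)  [with Z_1=0, Z_3=-3]  = 0.
Change = 1 − 0 = 1.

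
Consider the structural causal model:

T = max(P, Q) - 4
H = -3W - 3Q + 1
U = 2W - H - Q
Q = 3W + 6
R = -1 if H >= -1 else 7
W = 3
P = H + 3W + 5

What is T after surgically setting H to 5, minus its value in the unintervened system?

The intervention breaks the incoming arrows to H: H = -3W - 3Q + 1 no longer applies, and H = 5.
Q = 3W + 6  [with W=3]  = 15
P = H + 3W + 5  [with H=5, W=3]  = 19
T = max(P, Q) - 4  [with P=19, Q=15]  = 15
Without intervention: Q = 3W + 6  [with W=3]  = 15; H = -3W - 3Q + 1  [with W=3, Q=15]  = -53; P = H + 3W + 5  [with H=-53, W=3]  = -39; T = max(P, Q) - 4  [with P=-39, Q=15]  = 11.
Change = 15 − 11 = 4.

4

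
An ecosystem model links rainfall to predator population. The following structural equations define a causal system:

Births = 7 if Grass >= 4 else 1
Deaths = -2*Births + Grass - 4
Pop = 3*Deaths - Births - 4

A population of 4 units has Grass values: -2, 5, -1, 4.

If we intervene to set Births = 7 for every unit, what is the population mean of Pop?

Under do(Births=7), Births's equation is replaced by Births=7 for every unit. Per-unit Pop: -71, -50, -68, -53. Mean = -60.5.

-60.5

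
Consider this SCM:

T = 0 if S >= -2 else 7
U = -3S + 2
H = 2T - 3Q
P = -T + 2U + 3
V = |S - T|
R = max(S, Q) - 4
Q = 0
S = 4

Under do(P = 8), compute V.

The intervention breaks the incoming arrows to P: P = -T + 2U + 3 no longer applies, and P = 8.
Since V is not a descendant of the intervened variable, it is unaffected.
T = 0 if S >= -2 else 7  [with S=4]  = 0
V = |S - T|  [with S=4, T=0]  = 4

4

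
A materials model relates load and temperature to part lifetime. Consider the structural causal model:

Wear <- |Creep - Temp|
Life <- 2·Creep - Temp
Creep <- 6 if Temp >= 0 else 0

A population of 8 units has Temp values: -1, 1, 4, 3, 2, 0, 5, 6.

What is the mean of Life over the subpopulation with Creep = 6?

Observing Creep=6 restricts to units where Creep's equation naturally yields 6: Temp ∈ {1, 4, 3, 2, 0, 5, 6}. In that subpopulation Life = 11, 8, 9, 10, 12, 7, 6, mean 9.

9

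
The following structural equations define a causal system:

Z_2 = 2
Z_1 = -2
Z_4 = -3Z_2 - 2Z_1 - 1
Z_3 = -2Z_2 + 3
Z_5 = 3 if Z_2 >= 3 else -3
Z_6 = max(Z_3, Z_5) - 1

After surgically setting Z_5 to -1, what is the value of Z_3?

-1

do(Z_5=-1) replaces the equation Z_5 = 3 if Z_2 >= 3 else -3 with the constant Z_5 = -1.
Z_3 is not downstream of the intervention, so its value is determined by the original equations.
Z_3 = -2Z_2 + 3  [with Z_2=2]  = -1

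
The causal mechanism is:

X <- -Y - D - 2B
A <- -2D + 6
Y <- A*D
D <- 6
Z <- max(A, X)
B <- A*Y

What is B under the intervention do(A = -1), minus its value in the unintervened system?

Under do(A=-1), the mechanism A <- -2D + 6 is discarded; A is fixed at -1.
Y = A*D  [with A=-1, D=6]  = -6
B = A*Y  [with A=-1, Y=-6]  = 6
Without intervention: A = -2D + 6  [with D=6]  = -6; Y = A*D  [with A=-6, D=6]  = -36; B = A*Y  [with A=-6, Y=-36]  = 216.
Change = 6 − 216 = -210.

-210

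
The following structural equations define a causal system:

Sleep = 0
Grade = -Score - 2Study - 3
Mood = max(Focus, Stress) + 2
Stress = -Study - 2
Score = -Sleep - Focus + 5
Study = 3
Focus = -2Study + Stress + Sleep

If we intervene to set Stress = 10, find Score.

do(Stress=10) replaces the equation Stress = -Study - 2 with the constant Stress = 10.
Focus = -2Study + Stress + Sleep  [with Study=3, Stress=10, Sleep=0]  = 4
Score = -Sleep - Focus + 5  [with Sleep=0, Focus=4]  = 1

1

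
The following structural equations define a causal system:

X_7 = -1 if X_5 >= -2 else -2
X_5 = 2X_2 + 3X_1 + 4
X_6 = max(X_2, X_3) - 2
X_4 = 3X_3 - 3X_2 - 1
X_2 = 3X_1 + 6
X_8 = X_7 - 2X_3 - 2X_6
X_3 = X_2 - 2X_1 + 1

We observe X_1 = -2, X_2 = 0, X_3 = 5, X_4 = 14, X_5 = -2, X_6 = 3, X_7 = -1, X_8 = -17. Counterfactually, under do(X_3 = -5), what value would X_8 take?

13

The intervention breaks the incoming arrows to X_3: X_3 = X_2 - 2X_1 + 1 no longer applies, and X_3 = -5.
X_2 = 3X_1 + 6  [with X_1=-2]  = 0
X_5 = 2X_2 + 3X_1 + 4  [with X_2=0, X_1=-2]  = -2
X_6 = max(X_2, X_3) - 2  [with X_2=0, X_3=-5]  = -2
X_7 = -1 if X_5 >= -2 else -2  [with X_5=-2]  = -1
X_8 = X_7 - 2X_3 - 2X_6  [with X_7=-1, X_3=-5, X_6=-2]  = 13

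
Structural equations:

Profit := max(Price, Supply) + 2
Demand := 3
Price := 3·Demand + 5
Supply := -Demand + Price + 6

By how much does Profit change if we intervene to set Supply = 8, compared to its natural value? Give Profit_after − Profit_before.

-3

The intervention breaks the incoming arrows to Supply: Supply := -Demand + Price + 6 no longer applies, and Supply = 8.
Price = 3·Demand + 5  [with Demand=3]  = 14
Profit = max(Price, Supply) + 2  [with Price=14, Supply=8]  = 16
Without intervention: Price = 3·Demand + 5  [with Demand=3]  = 14; Supply = -Demand + Price + 6  [with Demand=3, Price=14]  = 17; Profit = max(Price, Supply) + 2  [with Price=14, Supply=17]  = 19.
Change = 16 − 19 = -3.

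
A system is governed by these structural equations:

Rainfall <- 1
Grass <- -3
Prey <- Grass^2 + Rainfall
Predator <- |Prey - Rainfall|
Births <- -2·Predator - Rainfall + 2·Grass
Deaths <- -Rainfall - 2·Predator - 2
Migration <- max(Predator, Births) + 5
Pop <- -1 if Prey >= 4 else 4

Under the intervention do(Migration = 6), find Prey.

10

Intervening sets Migration = 6 and removes its equation (Migration <- max(Predator, Births) + 5).
Prey is not downstream of the intervention, so its value is determined by the original equations.
Prey = Grass^2 + Rainfall  [with Grass=-3, Rainfall=1]  = 10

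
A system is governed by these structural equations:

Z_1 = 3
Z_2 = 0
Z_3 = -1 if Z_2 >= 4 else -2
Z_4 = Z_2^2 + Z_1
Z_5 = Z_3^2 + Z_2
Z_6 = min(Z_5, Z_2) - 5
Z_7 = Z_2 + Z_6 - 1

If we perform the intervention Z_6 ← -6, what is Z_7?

-7

Intervening sets Z_6 = -6 and removes its equation (Z_6 = min(Z_5, Z_2) - 5).
Z_7 = Z_2 + Z_6 - 1  [with Z_2=0, Z_6=-6]  = -7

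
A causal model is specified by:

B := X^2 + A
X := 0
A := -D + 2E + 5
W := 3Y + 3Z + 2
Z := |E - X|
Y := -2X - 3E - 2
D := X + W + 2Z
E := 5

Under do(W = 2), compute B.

3

do(W=2) replaces the equation W := 3Y + 3Z + 2 with the constant W = 2.
Z = |E - X|  [with E=5, X=0]  = 5
D = X + W + 2Z  [with X=0, W=2, Z=5]  = 12
A = -D + 2E + 5  [with D=12, E=5]  = 3
B = X^2 + A  [with X=0, A=3]  = 3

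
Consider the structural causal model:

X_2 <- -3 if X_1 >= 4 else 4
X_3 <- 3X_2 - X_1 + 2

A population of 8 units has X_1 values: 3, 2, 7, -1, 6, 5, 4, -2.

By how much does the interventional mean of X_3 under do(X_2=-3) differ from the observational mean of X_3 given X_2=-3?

2.5

Every unit gets X_2=-3 under the intervention. X_3 values become -10, -9, -14, -6, -13, -12, -11, -5; E[X_3|do(X_2=-3)] = -10.
E[X_3|X_2=-3] averages over only the 4 units with X_2=-3 (X_1 = 7, 6, 5, 4): X_3 = -14, -13, -12, -11, mean -12.5.
Difference = -10 − (-12.5) = 2.5.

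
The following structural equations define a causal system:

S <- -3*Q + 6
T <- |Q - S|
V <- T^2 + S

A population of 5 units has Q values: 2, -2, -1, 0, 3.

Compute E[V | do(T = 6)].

Under do(T=6), T's equation is replaced by T=6 for every unit. Per-unit V: 36, 48, 45, 42, 33. Mean = 40.8.

40.8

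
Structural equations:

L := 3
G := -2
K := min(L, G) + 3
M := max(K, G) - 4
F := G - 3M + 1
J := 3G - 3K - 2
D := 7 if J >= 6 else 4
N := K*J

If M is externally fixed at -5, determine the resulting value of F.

Intervening sets M = -5 and removes its equation (M := max(K, G) - 4).
F = G - 3M + 1  [with G=-2, M=-5]  = 14

14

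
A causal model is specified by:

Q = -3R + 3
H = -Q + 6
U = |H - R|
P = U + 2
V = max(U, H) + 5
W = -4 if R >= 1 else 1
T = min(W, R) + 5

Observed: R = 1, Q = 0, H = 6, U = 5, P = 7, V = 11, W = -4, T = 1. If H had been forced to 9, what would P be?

do(H=9) replaces the equation H = -Q + 6 with the constant H = 9.
U = |H - R|  [with H=9, R=1]  = 8
P = U + 2  [with U=8]  = 10

10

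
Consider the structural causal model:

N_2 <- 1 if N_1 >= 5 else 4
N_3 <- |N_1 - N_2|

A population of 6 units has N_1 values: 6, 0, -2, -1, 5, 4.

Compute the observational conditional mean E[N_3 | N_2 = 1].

4.5

E[N_3|N_2=1] averages over only the 2 units with N_2=1 (N_1 = 6, 5): N_3 = 5, 4, mean 4.5.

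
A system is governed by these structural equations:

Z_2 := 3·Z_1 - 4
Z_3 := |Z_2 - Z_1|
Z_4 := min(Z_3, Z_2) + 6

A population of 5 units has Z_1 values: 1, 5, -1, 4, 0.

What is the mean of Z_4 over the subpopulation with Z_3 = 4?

6

E[Z_4|Z_3=4] averages over only the 2 units with Z_3=4 (Z_1 = 4, 0): Z_4 = 10, 2, mean 6.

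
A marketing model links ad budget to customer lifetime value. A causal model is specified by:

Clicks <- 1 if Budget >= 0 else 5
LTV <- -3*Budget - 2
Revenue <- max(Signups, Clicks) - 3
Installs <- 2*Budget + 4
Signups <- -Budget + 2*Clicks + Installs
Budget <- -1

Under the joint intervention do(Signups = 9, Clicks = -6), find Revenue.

6

The joint intervention fixes Signups = 9, Clicks = -6, removing each variable's own equation.
Revenue = max(Signups, Clicks) - 3  [with Signups=9, Clicks=-6]  = 6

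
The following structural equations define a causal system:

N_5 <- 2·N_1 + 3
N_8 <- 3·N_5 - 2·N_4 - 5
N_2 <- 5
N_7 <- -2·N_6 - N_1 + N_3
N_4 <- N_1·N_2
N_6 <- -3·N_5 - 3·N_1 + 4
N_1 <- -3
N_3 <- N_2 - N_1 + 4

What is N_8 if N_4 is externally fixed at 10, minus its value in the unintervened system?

-50

do(N_4=10) replaces the equation N_4 <- N_1·N_2 with the constant N_4 = 10.
N_5 = 2·N_1 + 3  [with N_1=-3]  = -3
N_8 = 3·N_5 - 2·N_4 - 5  [with N_5=-3, N_4=10]  = -34
Without intervention: N_4 = N_1·N_2  [with N_1=-3, N_2=5]  = -15; N_5 = 2·N_1 + 3  [with N_1=-3]  = -3; N_8 = 3·N_5 - 2·N_4 - 5  [with N_5=-3, N_4=-15]  = 16.
Change = -34 − 16 = -50.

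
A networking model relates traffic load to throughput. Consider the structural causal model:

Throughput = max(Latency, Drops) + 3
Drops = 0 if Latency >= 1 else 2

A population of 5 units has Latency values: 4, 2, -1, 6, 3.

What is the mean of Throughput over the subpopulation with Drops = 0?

6.75

Observing Drops=0 restricts to units where Drops's equation naturally yields 0: Latency ∈ {4, 2, 6, 3}. In that subpopulation Throughput = 7, 5, 9, 6, mean 6.75.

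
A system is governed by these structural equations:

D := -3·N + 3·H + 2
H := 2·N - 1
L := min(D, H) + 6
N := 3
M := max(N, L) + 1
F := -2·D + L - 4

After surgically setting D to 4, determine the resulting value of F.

do(D=4) replaces the equation D := -3·N + 3·H + 2 with the constant D = 4.
H = 2·N - 1  [with N=3]  = 5
L = min(D, H) + 6  [with D=4, H=5]  = 10
F = -2·D + L - 4  [with D=4, L=10]  = -2

-2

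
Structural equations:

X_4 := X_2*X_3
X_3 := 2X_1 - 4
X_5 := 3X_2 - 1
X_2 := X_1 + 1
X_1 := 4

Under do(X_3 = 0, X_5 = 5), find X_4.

0

The joint intervention fixes X_3 = 0, X_5 = 5, removing each variable's own equation.
X_2 = X_1 + 1  [with X_1=4]  = 5
X_4 = X_2*X_3  [with X_2=5, X_3=0]  = 0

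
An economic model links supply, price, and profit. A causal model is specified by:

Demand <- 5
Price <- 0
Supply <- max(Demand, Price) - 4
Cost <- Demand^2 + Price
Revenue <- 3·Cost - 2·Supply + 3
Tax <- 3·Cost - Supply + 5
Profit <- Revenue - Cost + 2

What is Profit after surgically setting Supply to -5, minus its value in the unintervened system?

12

The intervention breaks the incoming arrows to Supply: Supply <- max(Demand, Price) - 4 no longer applies, and Supply = -5.
Cost = Demand^2 + Price  [with Demand=5, Price=0]  = 25
Revenue = 3·Cost - 2·Supply + 3  [with Cost=25, Supply=-5]  = 88
Profit = Revenue - Cost + 2  [with Revenue=88, Cost=25]  = 65
Without intervention: Supply = max(Demand, Price) - 4  [with Demand=5, Price=0]  = 1; Cost = Demand^2 + Price  [with Demand=5, Price=0]  = 25; Revenue = 3·Cost - 2·Supply + 3  [with Cost=25, Supply=1]  = 76; Profit = Revenue - Cost + 2  [with Revenue=76, Cost=25]  = 53.
Change = 65 − 53 = 12.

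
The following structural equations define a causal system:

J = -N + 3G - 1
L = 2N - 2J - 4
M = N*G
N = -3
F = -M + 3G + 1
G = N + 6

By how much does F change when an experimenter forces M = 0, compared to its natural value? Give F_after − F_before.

-9

Intervening sets M = 0 and removes its equation (M = N*G).
G = N + 6  [with N=-3]  = 3
F = -M + 3G + 1  [with M=0, G=3]  = 10
Without intervention: G = N + 6  [with N=-3]  = 3; M = N*G  [with N=-3, G=3]  = -9; F = -M + 3G + 1  [with M=-9, G=3]  = 19.
Change = 10 − 19 = -9.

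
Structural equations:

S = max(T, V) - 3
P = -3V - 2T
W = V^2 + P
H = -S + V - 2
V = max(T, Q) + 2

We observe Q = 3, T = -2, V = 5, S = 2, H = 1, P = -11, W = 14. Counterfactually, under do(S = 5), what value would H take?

Intervening sets S = 5 and removes its equation (S = max(T, V) - 3).
V = max(T, Q) + 2  [with T=-2, Q=3]  = 5
H = -S + V - 2  [with S=5, V=5]  = -2

-2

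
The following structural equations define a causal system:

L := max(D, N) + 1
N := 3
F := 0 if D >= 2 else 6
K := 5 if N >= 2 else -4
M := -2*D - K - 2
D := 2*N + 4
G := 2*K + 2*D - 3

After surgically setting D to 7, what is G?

21

do(D=7) replaces the equation D := 2*N + 4 with the constant D = 7.
K = 5 if N >= 2 else -4  [with N=3]  = 5
G = 2*K + 2*D - 3  [with K=5, D=7]  = 21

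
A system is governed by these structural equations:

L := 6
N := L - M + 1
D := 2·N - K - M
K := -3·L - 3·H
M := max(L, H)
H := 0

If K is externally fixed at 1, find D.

The intervention breaks the incoming arrows to K: K := -3·L - 3·H no longer applies, and K = 1.
M = max(L, H)  [with L=6, H=0]  = 6
N = L - M + 1  [with L=6, M=6]  = 1
D = 2·N - K - M  [with N=1, K=1, M=6]  = -5

-5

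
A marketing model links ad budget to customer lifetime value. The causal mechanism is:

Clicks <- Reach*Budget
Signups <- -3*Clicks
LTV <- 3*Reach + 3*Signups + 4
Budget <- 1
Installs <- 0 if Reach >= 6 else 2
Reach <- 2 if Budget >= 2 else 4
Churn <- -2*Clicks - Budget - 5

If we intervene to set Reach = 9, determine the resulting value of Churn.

Under do(Reach=9), the mechanism Reach <- 2 if Budget >= 2 else 4 is discarded; Reach is fixed at 9.
Clicks = Reach*Budget  [with Reach=9, Budget=1]  = 9
Churn = -2*Clicks - Budget - 5  [with Clicks=9, Budget=1]  = -24

-24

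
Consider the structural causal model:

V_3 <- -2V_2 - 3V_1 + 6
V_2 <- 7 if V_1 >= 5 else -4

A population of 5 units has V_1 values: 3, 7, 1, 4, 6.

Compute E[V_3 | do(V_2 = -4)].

1.4

do(V_2=-4) breaks V_2's dependence on V_1. With V_2=-4 fixed, V_3 across the units is 5, -7, 11, 2, -4, mean 1.4.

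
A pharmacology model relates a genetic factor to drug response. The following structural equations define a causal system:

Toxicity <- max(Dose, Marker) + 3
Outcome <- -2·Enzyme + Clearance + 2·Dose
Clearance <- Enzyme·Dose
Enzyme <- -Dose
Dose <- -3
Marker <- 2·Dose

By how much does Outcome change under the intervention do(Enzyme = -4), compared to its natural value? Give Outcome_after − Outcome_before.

Under do(Enzyme=-4), the mechanism Enzyme <- -Dose is discarded; Enzyme is fixed at -4.
Clearance = Enzyme·Dose  [with Enzyme=-4, Dose=-3]  = 12
Outcome = -2·Enzyme + Clearance + 2·Dose  [with Enzyme=-4, Clearance=12, Dose=-3]  = 14
Without intervention: Enzyme = -Dose  [with Dose=-3]  = 3; Clearance = Enzyme·Dose  [with Enzyme=3, Dose=-3]  = -9; Outcome = -2·Enzyme + Clearance + 2·Dose  [with Enzyme=3, Clearance=-9, Dose=-3]  = -21.
Change = 14 − (-21) = 35.

35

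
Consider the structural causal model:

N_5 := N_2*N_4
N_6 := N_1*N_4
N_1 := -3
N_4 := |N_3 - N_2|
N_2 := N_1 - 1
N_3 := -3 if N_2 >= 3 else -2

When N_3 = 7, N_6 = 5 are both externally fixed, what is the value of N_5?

-44

The joint intervention fixes N_3 = 7, N_6 = 5, removing each variable's own equation.
N_2 = N_1 - 1  [with N_1=-3]  = -4
N_4 = |N_3 - N_2|  [with N_3=7, N_2=-4]  = 11
N_5 = N_2*N_4  [with N_2=-4, N_4=11]  = -44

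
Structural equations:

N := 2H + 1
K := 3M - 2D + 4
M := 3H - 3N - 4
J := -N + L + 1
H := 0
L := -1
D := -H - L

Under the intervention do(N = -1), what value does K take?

-1

The intervention breaks the incoming arrows to N: N := 2H + 1 no longer applies, and N = -1.
D = -H - L  [with H=0, L=-1]  = 1
M = 3H - 3N - 4  [with H=0, N=-1]  = -1
K = 3M - 2D + 4  [with M=-1, D=1]  = -1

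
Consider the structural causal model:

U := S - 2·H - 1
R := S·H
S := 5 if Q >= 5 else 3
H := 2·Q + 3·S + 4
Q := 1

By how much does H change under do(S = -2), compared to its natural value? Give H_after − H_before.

The intervention breaks the incoming arrows to S: S := 5 if Q >= 5 else 3 no longer applies, and S = -2.
H = 2·Q + 3·S + 4  [with Q=1, S=-2]  = 0
Without intervention: S = 5 if Q >= 5 else 3  [with Q=1]  = 3; H = 2·Q + 3·S + 4  [with Q=1, S=3]  = 15.
Change = 0 − 15 = -15.

-15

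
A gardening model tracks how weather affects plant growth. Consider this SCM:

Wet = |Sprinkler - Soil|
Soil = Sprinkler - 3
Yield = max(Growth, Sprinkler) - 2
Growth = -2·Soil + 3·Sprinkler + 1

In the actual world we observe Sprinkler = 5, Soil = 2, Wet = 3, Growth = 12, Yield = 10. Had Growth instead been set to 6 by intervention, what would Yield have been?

4

Intervening sets Growth = 6 and removes its equation (Growth = -2·Soil + 3·Sprinkler + 1).
Yield = max(Growth, Sprinkler) - 2  [with Growth=6, Sprinkler=5]  = 4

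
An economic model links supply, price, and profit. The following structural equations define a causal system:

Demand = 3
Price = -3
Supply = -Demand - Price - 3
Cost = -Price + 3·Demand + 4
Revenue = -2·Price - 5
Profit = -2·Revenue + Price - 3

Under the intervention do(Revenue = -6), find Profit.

6

The intervention breaks the incoming arrows to Revenue: Revenue = -2·Price - 5 no longer applies, and Revenue = -6.
Profit = -2·Revenue + Price - 3  [with Revenue=-6, Price=-3]  = 6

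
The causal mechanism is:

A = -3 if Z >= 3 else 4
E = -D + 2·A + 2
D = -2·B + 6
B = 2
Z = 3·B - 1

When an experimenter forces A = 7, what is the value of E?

14

Intervening sets A = 7 and removes its equation (A = -3 if Z >= 3 else 4).
D = -2·B + 6  [with B=2]  = 2
E = -D + 2·A + 2  [with D=2, A=7]  = 14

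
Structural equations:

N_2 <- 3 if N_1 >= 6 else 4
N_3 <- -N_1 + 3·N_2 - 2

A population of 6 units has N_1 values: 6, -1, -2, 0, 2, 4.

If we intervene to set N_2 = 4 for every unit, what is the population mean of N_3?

Under do(N_2=4), N_2's equation is replaced by N_2=4 for every unit. Per-unit N_3: 4, 11, 12, 10, 8, 6. Mean = 8.5.

8.5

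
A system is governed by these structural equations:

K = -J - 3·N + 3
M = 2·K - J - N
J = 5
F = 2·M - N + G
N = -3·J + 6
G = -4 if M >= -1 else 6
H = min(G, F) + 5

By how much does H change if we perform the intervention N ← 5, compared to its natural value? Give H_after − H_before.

-83

Under do(N=5), the mechanism N = -3·J + 6 is discarded; N is fixed at 5.
K = -J - 3·N + 3  [with J=5, N=5]  = -17
M = 2·K - J - N  [with K=-17, J=5, N=5]  = -44
G = -4 if M >= -1 else 6  [with M=-44]  = 6
F = 2·M - N + G  [with M=-44, N=5, G=6]  = -87
H = min(G, F) + 5  [with G=6, F=-87]  = -82
Without intervention: N = -3·J + 6  [with J=5]  = -9; K = -J - 3·N + 3  [with J=5, N=-9]  = 25; M = 2·K - J - N  [with K=25, J=5, N=-9]  = 54; G = -4 if M >= -1 else 6  [with M=54]  = -4; F = 2·M - N + G  [with M=54, N=-9, G=-4]  = 113; H = min(G, F) + 5  [with G=-4, F=113]  = 1.
Change = -82 − 1 = -83.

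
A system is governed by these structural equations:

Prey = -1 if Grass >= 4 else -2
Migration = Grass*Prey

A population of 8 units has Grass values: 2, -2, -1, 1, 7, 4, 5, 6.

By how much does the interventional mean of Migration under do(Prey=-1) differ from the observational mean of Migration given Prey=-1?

2.75

Under do(Prey=-1), Prey's equation is replaced by Prey=-1 for every unit. Per-unit Migration: -2, 2, 1, -1, -7, -4, -5, -6. Mean = -2.75.
E[Migration|Prey=-1] averages over only the 4 units with Prey=-1 (Grass = 7, 4, 5, 6): Migration = -7, -4, -5, -6, mean -5.5.
Difference = -2.75 − (-5.5) = 2.75.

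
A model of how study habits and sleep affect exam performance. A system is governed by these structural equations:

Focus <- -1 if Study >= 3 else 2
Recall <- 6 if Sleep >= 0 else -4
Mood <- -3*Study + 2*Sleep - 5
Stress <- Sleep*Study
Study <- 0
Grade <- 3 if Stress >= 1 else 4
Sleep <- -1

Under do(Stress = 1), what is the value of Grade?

The intervention breaks the incoming arrows to Stress: Stress <- Sleep*Study no longer applies, and Stress = 1.
Grade = 3 if Stress >= 1 else 4  [with Stress=1]  = 3

3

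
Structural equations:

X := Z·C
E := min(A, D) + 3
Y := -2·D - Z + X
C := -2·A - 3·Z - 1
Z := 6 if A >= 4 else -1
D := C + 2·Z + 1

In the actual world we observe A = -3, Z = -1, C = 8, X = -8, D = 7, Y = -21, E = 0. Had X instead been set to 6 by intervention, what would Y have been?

-7

Under do(X=6), the mechanism X := Z·C is discarded; X is fixed at 6.
Z = 6 if A >= 4 else -1  [with A=-3]  = -1
C = -2·A - 3·Z - 1  [with A=-3, Z=-1]  = 8
D = C + 2·Z + 1  [with C=8, Z=-1]  = 7
Y = -2·D - Z + X  [with D=7, Z=-1, X=6]  = -7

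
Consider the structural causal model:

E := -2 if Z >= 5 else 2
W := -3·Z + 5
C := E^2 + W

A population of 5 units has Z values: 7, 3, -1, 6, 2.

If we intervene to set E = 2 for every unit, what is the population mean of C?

do(E=2) breaks E's dependence on Z. With E=2 fixed, C across the units is -12, 0, 12, -9, 3, mean -1.2.

-1.2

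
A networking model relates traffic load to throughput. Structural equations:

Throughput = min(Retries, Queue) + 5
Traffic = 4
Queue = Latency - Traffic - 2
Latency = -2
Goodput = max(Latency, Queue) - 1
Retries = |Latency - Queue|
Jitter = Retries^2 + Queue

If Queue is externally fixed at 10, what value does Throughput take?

15

The intervention breaks the incoming arrows to Queue: Queue = Latency - Traffic - 2 no longer applies, and Queue = 10.
Retries = |Latency - Queue|  [with Latency=-2, Queue=10]  = 12
Throughput = min(Retries, Queue) + 5  [with Retries=12, Queue=10]  = 15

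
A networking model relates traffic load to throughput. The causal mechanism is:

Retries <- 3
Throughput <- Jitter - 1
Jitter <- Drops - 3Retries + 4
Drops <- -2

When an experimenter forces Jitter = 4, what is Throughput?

The intervention breaks the incoming arrows to Jitter: Jitter <- Drops - 3Retries + 4 no longer applies, and Jitter = 4.
Throughput = Jitter - 1  [with Jitter=4]  = 3

3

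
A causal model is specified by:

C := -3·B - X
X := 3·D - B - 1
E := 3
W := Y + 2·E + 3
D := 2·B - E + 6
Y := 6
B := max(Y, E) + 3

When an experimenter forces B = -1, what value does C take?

0

The intervention breaks the incoming arrows to B: B := max(Y, E) + 3 no longer applies, and B = -1.
D = 2·B - E + 6  [with B=-1, E=3]  = 1
X = 3·D - B - 1  [with D=1, B=-1]  = 3
C = -3·B - X  [with B=-1, X=3]  = 0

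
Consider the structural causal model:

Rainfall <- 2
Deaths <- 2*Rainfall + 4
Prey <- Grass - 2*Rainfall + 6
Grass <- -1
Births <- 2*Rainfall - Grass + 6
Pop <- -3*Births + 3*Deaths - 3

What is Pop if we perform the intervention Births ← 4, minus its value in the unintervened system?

21

Under do(Births=4), the mechanism Births <- 2*Rainfall - Grass + 6 is discarded; Births is fixed at 4.
Deaths = 2*Rainfall + 4  [with Rainfall=2]  = 8
Pop = -3*Births + 3*Deaths - 3  [with Births=4, Deaths=8]  = 9
Without intervention: Births = 2*Rainfall - Grass + 6  [with Rainfall=2, Grass=-1]  = 11; Deaths = 2*Rainfall + 4  [with Rainfall=2]  = 8; Pop = -3*Births + 3*Deaths - 3  [with Births=11, Deaths=8]  = -12.
Change = 9 − (-12) = 21.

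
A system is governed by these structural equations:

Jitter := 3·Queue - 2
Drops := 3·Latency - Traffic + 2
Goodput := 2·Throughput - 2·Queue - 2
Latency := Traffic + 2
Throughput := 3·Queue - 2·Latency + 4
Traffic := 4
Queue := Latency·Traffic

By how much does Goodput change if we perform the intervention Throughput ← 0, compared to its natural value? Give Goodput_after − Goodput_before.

-128

Intervening sets Throughput = 0 and removes its equation (Throughput := 3·Queue - 2·Latency + 4).
Latency = Traffic + 2  [with Traffic=4]  = 6
Queue = Latency·Traffic  [with Latency=6, Traffic=4]  = 24
Goodput = 2·Throughput - 2·Queue - 2  [with Throughput=0, Queue=24]  = -50
Without intervention: Latency = Traffic + 2  [with Traffic=4]  = 6; Queue = Latency·Traffic  [with Latency=6, Traffic=4]  = 24; Throughput = 3·Queue - 2·Latency + 4  [with Queue=24, Latency=6]  = 64; Goodput = 2·Throughput - 2·Queue - 2  [with Throughput=64, Queue=24]  = 78.
Change = -50 − 78 = -128.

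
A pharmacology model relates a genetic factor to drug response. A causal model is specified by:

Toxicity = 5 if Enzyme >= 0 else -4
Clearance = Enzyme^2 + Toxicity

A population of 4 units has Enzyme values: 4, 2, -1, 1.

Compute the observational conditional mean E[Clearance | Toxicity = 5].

E[Clearance|Toxicity=5] averages over only the 3 units with Toxicity=5 (Enzyme = 4, 2, 1): Clearance = 21, 9, 6, mean 12.

12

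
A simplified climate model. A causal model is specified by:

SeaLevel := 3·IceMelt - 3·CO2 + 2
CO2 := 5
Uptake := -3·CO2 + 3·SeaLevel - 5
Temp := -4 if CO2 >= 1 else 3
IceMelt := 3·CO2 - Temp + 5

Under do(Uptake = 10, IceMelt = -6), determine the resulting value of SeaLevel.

Under do(Uptake = 10, IceMelt = -6), each intervened variable's structural equation is replaced by its fixed value.
SeaLevel = 3·IceMelt - 3·CO2 + 2  [with IceMelt=-6, CO2=5]  = -31

-31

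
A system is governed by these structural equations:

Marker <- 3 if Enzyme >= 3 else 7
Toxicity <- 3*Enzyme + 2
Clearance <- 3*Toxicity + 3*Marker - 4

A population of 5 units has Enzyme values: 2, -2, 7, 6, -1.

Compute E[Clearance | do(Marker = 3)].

do(Marker=3) breaks Marker's dependence on Enzyme. With Marker=3 fixed, Clearance across the units is 29, -7, 74, 65, 2, mean 32.6.

32.6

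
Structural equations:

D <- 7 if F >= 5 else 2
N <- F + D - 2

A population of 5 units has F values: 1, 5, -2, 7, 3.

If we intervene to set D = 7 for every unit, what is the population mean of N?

Under do(D=7), D's equation is replaced by D=7 for every unit. Per-unit N: 6, 10, 3, 12, 8. Mean = 7.8.

7.8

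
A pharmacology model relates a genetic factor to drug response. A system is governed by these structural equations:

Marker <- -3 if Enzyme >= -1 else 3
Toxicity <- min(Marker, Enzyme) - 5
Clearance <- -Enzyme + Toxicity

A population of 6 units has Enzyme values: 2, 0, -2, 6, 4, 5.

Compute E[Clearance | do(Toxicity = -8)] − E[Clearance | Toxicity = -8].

0.9

The intervention sets Toxicity=-8 in all 6 units regardless of Enzyme. Recomputing Clearance per unit gives -10, -8, -6, -14, -12, -13; average -10.5.
Conditioning on Toxicity=-8 selects the 5 unit(s) with Enzyme ∈ {2, 0, 6, 4, 5}. Their Clearance values: -10, -8, -14, -12, -13. Mean = -11.4.
Difference = -10.5 − (-11.4) = 0.9.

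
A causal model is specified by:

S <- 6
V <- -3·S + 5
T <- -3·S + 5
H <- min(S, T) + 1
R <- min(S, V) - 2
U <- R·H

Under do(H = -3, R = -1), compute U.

The joint intervention fixes H = -3, R = -1, removing each variable's own equation.
U = R·H  [with R=-1, H=-3]  = 3

3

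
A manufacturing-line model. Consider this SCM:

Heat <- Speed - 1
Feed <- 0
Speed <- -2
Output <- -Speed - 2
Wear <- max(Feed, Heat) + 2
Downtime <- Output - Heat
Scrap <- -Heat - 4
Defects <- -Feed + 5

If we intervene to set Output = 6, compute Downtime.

do(Output=6) replaces the equation Output <- -Speed - 2 with the constant Output = 6.
Heat = Speed - 1  [with Speed=-2]  = -3
Downtime = Output - Heat  [with Output=6, Heat=-3]  = 9

9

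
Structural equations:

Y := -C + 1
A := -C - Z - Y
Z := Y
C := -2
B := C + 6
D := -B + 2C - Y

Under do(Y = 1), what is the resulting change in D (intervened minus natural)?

do(Y=1) replaces the equation Y := -C + 1 with the constant Y = 1.
B = C + 6  [with C=-2]  = 4
D = -B + 2C - Y  [with B=4, C=-2, Y=1]  = -9
Without intervention: Y = -C + 1  [with C=-2]  = 3; B = C + 6  [with C=-2]  = 4; D = -B + 2C - Y  [with B=4, C=-2, Y=3]  = -11.
Change = -9 − (-11) = 2.

2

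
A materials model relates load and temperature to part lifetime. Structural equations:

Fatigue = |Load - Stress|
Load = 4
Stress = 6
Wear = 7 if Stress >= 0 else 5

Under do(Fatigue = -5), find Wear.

7

Under do(Fatigue=-5), the mechanism Fatigue = |Load - Stress| is discarded; Fatigue is fixed at -5.
Since Wear is not a descendant of the intervened variable, it is unaffected.
Wear = 7 if Stress >= 0 else 5  [with Stress=6]  = 7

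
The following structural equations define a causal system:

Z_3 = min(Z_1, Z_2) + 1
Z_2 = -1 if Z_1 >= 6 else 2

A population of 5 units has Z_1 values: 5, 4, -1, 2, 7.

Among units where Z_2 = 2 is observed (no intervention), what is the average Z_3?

2.25

E[Z_3|Z_2=2] averages over only the 4 units with Z_2=2 (Z_1 = 5, 4, -1, 2): Z_3 = 3, 3, 0, 3, mean 2.25.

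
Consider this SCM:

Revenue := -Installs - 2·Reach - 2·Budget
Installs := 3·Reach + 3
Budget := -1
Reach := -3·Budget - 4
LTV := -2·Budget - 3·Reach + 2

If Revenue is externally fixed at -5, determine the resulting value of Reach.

-1

The intervention breaks the incoming arrows to Revenue: Revenue := -Installs - 2·Reach - 2·Budget no longer applies, and Revenue = -5.
Since Reach is not a descendant of the intervened variable, it is unaffected.
Reach = -3·Budget - 4  [with Budget=-1]  = -1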